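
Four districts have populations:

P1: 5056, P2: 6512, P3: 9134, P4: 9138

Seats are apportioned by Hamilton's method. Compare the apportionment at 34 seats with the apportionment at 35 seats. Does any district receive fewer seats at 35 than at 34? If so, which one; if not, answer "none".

P2

At 34 seats: P1 6, P2 8, P3 10, P4 10.
At 35 seats: P1 6, P2 7, P3 11, P4 11.
P2 drops from 8 to 7.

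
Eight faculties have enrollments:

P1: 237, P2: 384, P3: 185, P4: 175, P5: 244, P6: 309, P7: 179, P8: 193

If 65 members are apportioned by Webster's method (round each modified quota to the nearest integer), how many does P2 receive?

13

Standard divisor 1906/65 ≈ 29.323; standard quotas: P1 8.082, P2 13.095, P3 6.309, P4 5.968, P5 8.321, P6 10.538, P7 6.104, P8 6.582.
Rounding to the nearest integer gives P1 8, P2 13, P3 6, P4 6, P5 8, P6 11, P7 6, P8 7 — total 65, matching the house size, so no adjustment is needed.
P2 receives 13.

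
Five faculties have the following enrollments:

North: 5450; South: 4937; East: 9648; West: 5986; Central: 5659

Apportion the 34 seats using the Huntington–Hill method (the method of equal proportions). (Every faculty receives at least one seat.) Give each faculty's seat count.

With divisor 922: modified quotas North 5.911, South 5.355, East 10.464, West 6.492, Central 6.138.
Geometric-mean thresholds: North √(5·6)=5.477, South √(5·6)=5.477, East √(10·11)=10.488, West √(6·7)=6.481, Central √(6·7)=6.481.
Each quota rounded against its threshold gives North 6, South 5, East 10, West 7, Central 6 (total 34).

North: 6, South: 5, East: 10, West: 7, Central: 6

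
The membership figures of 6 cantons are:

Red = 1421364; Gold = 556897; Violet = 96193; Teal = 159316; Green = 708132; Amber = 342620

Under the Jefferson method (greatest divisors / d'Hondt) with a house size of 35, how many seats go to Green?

8

Standard divisor 3284522/35 ≈ 93843.486; standard quotas: Red 15.146, Gold 5.934, Violet 1.025, Teal 1.698, Green 7.546, Amber 3.651.
Rounding down gives 15, 5, 1, 1, 7, 3 = 32 seats, so the divisor must be adjusted.
With modified divisor 87100: modified quotas Red 16.319, Gold 6.394, Violet 1.104, Teal 1.829, Green 8.130, Amber 3.934.
Rounding down: Red 16, Gold 6, Violet 1, Teal 1, Green 8, Amber 3 (total 35).
Green receives 8.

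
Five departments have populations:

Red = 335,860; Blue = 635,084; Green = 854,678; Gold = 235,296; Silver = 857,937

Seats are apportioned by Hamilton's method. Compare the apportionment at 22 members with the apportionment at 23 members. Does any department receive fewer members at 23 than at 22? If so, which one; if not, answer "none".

At 22 seats: Red 3, Blue 5, Green 6, Gold 2, Silver 6.
At 23 seats: Red 2, Blue 5, Green 7, Gold 2, Silver 7.
Red drops from 3 to 2.

Red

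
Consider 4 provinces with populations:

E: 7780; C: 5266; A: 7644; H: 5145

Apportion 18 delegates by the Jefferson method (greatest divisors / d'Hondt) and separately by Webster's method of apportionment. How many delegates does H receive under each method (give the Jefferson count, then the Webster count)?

3 and 4

Jefferson: E 6, C 4, A 5, H 3.
Webster: E 5, C 4, A 5, H 4.
H gets 3 under Jefferson and 4 under Webster.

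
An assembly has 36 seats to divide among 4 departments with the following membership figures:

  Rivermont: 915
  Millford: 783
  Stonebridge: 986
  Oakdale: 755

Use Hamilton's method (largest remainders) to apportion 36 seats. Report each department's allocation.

Rivermont=10; Millford=8; Stonebridge=10; Oakdale=8

Total 3439; standard divisor 3439/36 ≈ 95.528.
Standard quotas: Rivermont 9.578, Millford 8.197, Stonebridge 10.322, Oakdale 7.903.
Lower quotas: Rivermont 9, Millford 8, Stonebridge 10, Oakdale 7 (sum 34, leaving 2 seats).
Remainders in descending order: Oakdale 0.903, Rivermont 0.578, Stonebridge 0.322, Millford 0.197.
Largest remainders: Oakdale, Rivermont receive the extra seats.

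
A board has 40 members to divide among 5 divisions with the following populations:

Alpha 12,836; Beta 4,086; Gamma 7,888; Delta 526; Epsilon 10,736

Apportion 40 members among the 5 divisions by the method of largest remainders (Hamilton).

Alpha: 14; Beta: 4; Gamma: 9; Delta: 1; Epsilon: 12

Total 36072; standard divisor 36072/40 ≈ 901.8.
Standard quotas: Alpha 14.2338, Beta 4.5309, Gamma 8.7470, Delta 0.5833, Epsilon 11.9051.
Lower quotas: Alpha 14, Beta 4, Gamma 8, Delta 0, Epsilon 11 (sum 37, leaving 3 seats).
Remainders in descending order: Epsilon 0.9051, Gamma 0.7470, Delta 0.5833, Beta 0.5309, Alpha 0.2338.
The surplus seats go to Epsilon, Gamma, Delta.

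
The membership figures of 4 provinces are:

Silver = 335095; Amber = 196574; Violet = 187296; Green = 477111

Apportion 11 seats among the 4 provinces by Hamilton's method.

Total 1196076; standard divisor 1196076/11 ≈ 108734.182.
Standard quotas: Silver 3.0818, Amber 1.8078, Violet 1.7225, Green 4.3879.
Lower quotas: Silver 3, Amber 1, Violet 1, Green 4 (sum 9, leaving 2 seats).
Remainders in descending order: Amber 0.8078, Violet 0.7225, Green 0.3879, Silver 0.0818.
Largest remainders: Amber, Violet receive the extra seats.

Silver: 3; Amber: 2; Violet: 2; Green: 4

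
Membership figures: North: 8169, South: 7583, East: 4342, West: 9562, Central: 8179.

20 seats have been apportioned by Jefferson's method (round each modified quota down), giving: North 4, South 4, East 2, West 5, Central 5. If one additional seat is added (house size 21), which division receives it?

Priority for the next seat is population ÷ (current seats + 1).
Priorities: North 1633.800, South 1516.600, East 1447.333, West 1593.667, Central 1363.167.
Highest priority: North.

North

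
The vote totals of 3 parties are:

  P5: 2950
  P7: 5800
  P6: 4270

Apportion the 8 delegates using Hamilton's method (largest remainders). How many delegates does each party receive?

P5 2, P7 3, P6 3

The standard divisor is 13020/8 ≈ 1627.5.
Standard quotas: P5 1.8126, P7 3.5637, P6 2.6237.
Lower quotas: P5 1, P7 3, P6 2 (sum 6, leaving 2 seats).
Remainders in descending order: P5 0.8126, P6 0.6237, P7 0.5637.
The surplus seats go to P5, P6.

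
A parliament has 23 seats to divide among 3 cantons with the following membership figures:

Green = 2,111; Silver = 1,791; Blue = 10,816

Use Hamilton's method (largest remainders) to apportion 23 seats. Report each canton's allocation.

Green 3, Silver 3, Blue 17

Standard divisor: 14718 ÷ 23 ≈ 639.913.
Standard quotas: Green 3.2989, Silver 2.7988, Blue 16.9023.
Lower quotas: Green 3, Silver 2, Blue 16 (sum 21, leaving 2 seats).
Remainders in descending order: Blue 0.9023, Silver 0.7988, Green 0.2989.
The surplus seats go to Blue, Silver.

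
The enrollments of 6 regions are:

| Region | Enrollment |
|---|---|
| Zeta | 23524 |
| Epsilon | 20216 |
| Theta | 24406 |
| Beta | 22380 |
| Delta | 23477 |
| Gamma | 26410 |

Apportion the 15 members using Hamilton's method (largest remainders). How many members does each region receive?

Zeta 3, Epsilon 2, Theta 3, Beta 2, Delta 2, Gamma 3

Standard divisor: 140413 ÷ 15 ≈ 9360.867.
Standard quotas: Zeta 2.5130, Epsilon 2.1596, Theta 2.6072, Beta 2.3908, Delta 2.5080, Gamma 2.8213.
Lower quotas: Zeta 2, Epsilon 2, Theta 2, Beta 2, Delta 2, Gamma 2 (sum 12, leaving 3 seats).
Remainders in descending order: Gamma 0.8213, Theta 0.6072, Zeta 0.5130, Delta 0.5080, Beta 0.3908, Epsilon 0.1596.
The surplus seats go to Gamma, Theta, Zeta.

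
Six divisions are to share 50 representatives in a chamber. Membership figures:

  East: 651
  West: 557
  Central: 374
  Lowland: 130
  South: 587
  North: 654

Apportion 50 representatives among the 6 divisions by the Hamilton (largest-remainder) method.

Total 2953; standard divisor 2953/50 ≈ 59.06.
Standard quotas: East 11.023, West 9.431, Central 6.333, Lowland 2.201, South 9.939, North 11.073.
Lower quotas: East 11, West 9, Central 6, Lowland 2, South 9, North 11 (sum 48, leaving 2 seats).
Remainders in descending order: South 0.939, West 0.431, Central 0.333, Lowland 0.201, North 0.073, East 0.023.
Largest remainders: South, West receive the extra seats.

East 11, West 10, Central 6, Lowland 2, South 10, North 11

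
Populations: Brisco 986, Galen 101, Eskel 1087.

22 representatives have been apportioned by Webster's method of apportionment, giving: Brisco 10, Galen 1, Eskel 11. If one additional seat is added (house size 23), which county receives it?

Eskel

Priority for the next seat is population ÷ (current seats + 0.5).
Priorities: Brisco 93.905, Galen 67.333, Eskel 94.522.
Highest priority: Eskel.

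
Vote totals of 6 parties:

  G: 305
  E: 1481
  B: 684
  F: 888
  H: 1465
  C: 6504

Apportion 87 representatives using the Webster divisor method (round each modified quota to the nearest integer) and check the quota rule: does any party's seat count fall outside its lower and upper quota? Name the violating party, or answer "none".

C

Standard quotas: G 2.343, E 11.375, B 5.254, F 6.821, H 11.252, C 49.956.
Webster allocation: G 2, E 11, B 5, F 7, H 11, C 51.
C has quota 49.956 (lower 49, upper 50) but receives 51 — outside the quota interval.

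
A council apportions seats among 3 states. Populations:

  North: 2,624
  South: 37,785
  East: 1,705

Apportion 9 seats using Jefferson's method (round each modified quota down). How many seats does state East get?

Standard divisor 42114/9 ≈ 4679.333; standard quotas: North 0.561, South 8.075, East 0.364.
Rounding down gives 0, 8, 0 = 8 seats, so the divisor must be adjusted.
With modified divisor 4000: modified quotas North 0.656, South 9.446, East 0.426.
Rounding down: North 0, South 9, East 0 (total 9).
East receives 0.

0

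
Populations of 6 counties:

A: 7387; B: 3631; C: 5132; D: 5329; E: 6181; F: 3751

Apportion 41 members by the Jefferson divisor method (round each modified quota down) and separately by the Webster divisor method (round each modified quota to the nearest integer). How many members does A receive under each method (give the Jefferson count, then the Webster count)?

10 and 9

Jefferson: A 10, B 4, C 7, D 7, E 8, F 5.
Webster: A 9, B 5, C 7, D 7, E 8, F 5.
A gets 10 under Jefferson and 9 under Webster.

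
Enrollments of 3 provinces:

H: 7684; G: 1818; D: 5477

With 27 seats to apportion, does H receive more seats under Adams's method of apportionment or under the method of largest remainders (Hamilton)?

Hamilton

Adams: H 13, G 4, D 10.
Hamilton: H 14, G 3, D 10.
H gets 13 under Adams and 14 under Hamilton.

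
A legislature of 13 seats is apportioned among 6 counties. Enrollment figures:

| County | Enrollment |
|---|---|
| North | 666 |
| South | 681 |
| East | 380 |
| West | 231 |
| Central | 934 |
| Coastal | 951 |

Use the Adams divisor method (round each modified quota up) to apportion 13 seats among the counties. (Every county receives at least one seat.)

Standard divisor 3843/13 ≈ 295.615; standard quotas: North 2.253, South 2.304, East 1.285, West 0.781, Central 3.160, Coastal 3.217.
Rounding up gives 3, 3, 2, 1, 4, 4 = 17 seats, so the divisor must be adjusted.
With modified divisor 360: modified quotas North 1.850, South 1.892, East 1.056, West 0.642, Central 2.594, Coastal 2.642.
Rounding up: North 2, South 2, East 2, West 1, Central 3, Coastal 3 (total 13).

North: 2, South: 2, East: 2, West: 1, Central: 3, Coastal: 3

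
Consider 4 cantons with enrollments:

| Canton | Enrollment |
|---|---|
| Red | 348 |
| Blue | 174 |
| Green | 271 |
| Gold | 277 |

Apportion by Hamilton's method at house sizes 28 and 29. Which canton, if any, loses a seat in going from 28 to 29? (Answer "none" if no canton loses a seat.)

none

At 28 seats: Red 9, Blue 5, Green 7, Gold 7.
At 29 seats: Red 9, Blue 5, Green 7, Gold 8.
No canton's allocation decreased.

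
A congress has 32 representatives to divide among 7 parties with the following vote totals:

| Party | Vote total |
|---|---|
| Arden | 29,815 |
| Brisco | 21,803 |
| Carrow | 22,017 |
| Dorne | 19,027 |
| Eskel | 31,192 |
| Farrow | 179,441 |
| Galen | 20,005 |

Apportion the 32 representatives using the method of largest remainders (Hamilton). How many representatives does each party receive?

Arden 3, Brisco 2, Carrow 2, Dorne 2, Eskel 3, Farrow 18, Galen 2

Standard divisor: 323300 ÷ 32 ≈ 10103.125.
Standard quotas: Arden 2.9511, Brisco 2.1580, Carrow 2.1792, Dorne 1.8833, Eskel 3.0874, Farrow 17.7609, Galen 1.9801.
Lower quotas: Arden 2, Brisco 2, Carrow 2, Dorne 1, Eskel 3, Farrow 17, Galen 1 (sum 28, leaving 4 seats).
Remainders in descending order: Galen 0.9801, Arden 0.9511, Dorne 0.8833, Farrow 0.7609, Carrow 0.1792, Brisco 0.1580, Eskel 0.0874.
The surplus seats go to Galen, Arden, Dorne, Farrow.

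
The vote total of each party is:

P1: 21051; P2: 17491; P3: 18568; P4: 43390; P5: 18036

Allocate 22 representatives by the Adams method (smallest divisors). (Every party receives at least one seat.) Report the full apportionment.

P1 4; P2 3; P3 4; P4 8; P5 3

Standard divisor 118536/22 ≈ 5388; standard quotas: P1 3.907, P2 3.246, P3 3.446, P4 8.053, P5 3.347.
Rounding up gives 4, 4, 4, 9, 4 = 25 seats, so the divisor must be adjusted.
With modified divisor 6100: modified quotas P1 3.451, P2 2.867, P3 3.044, P4 7.113, P5 2.957.
Rounding up: P1 4, P2 3, P3 4, P4 8, P5 3 (total 22).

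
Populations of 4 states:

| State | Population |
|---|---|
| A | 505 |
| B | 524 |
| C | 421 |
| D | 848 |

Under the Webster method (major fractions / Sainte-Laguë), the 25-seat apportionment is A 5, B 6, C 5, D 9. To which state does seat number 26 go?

Priority for the next seat is population ÷ (current seats + 0.5).
Priorities: A 91.818, B 80.615, C 76.545, D 89.263.
Highest priority: A.

A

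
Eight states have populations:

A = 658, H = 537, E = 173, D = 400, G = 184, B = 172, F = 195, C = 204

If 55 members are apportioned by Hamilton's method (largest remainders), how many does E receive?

4

Standard divisor: 2523 ÷ 55 ≈ 45.873.
Standard quotas: A 14.344, H 11.706, E 3.771, D 8.720, G 4.011, B 3.750, F 4.251, C 4.447.
Lower quotas: A 14, H 11, E 3, D 8, G 4, B 3, F 4, C 4 (sum 51, leaving 4 seats).
Remainders in descending order: E 0.771, B 0.750, D 0.720, H 0.706, C 0.447, A 0.344, F 0.251, G 0.011.
The surplus seats go to E, B, D, H.
E receives 4.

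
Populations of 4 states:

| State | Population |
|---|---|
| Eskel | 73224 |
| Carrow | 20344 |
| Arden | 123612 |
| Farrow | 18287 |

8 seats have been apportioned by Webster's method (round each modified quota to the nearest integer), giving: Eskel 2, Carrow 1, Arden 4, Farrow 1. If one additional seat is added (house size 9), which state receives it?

Priority for the next seat is population ÷ (current seats + 0.5).
Priorities: Eskel 29289.600, Carrow 13562.667, Arden 27469.333, Farrow 12191.333.
Highest priority: Eskel.

Eskel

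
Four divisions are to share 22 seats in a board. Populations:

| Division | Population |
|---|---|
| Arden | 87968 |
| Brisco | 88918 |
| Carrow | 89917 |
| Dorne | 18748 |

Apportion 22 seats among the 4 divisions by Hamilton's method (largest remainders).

Standard divisor: 285551 ÷ 22 ≈ 12979.591.
Standard quotas: Arden 6.7774, Brisco 6.8506, Carrow 6.9276, Dorne 1.4444.
Lower quotas: Arden 6, Brisco 6, Carrow 6, Dorne 1 (sum 19, leaving 3 seats).
Remainders in descending order: Carrow 0.9276, Brisco 0.8506, Arden 0.7774, Dorne 0.4444.
Largest remainders: Carrow, Brisco, Arden receive the extra seats.

Arden 7, Brisco 7, Carrow 7, Dorne 1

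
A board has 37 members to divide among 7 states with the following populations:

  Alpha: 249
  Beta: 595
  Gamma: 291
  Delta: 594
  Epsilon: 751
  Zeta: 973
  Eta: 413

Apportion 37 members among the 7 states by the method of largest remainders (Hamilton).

Alpha=2, Beta=6, Gamma=3, Delta=6, Epsilon=7, Zeta=9, Eta=4

The standard divisor is 3866/37 ≈ 104.486.
Standard quotas: Alpha 2.383, Beta 5.695, Gamma 2.785, Delta 5.685, Epsilon 7.188, Zeta 9.312, Eta 3.953.
Lower quotas: Alpha 2, Beta 5, Gamma 2, Delta 5, Epsilon 7, Zeta 9, Eta 3 (sum 33, leaving 4 seats).
Remainders in descending order: Eta 0.953, Gamma 0.785, Beta 0.695, Delta 0.685, Alpha 0.383, Zeta 0.312, Epsilon 0.188.
The surplus seats go to Eta, Gamma, Beta, Delta.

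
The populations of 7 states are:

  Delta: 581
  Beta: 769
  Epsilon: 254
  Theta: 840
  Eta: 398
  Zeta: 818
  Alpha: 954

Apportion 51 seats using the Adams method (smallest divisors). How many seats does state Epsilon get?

3

Standard divisor 4614/51 ≈ 90.471; standard quotas: Delta 6.422, Beta 8.500, Epsilon 2.808, Theta 9.285, Eta 4.399, Zeta 9.042, Alpha 10.545.
Rounding up gives 7, 9, 3, 10, 5, 10, 11 = 55 seats, so the divisor must be adjusted.
With modified divisor 96.5: modified quotas Delta 6.021, Beta 7.969, Epsilon 2.632, Theta 8.705, Eta 4.124, Zeta 8.477, Alpha 9.886.
Rounding up: Delta 7, Beta 8, Epsilon 3, Theta 9, Eta 5, Zeta 9, Alpha 10 (total 51).
Epsilon receives 3.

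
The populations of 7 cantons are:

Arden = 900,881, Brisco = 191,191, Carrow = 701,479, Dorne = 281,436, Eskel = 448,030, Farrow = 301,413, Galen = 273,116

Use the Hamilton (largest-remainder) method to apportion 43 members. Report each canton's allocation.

Standard divisor: 3097546 ÷ 43 ≈ 72035.953.
Standard quotas: Arden 12.5060, Brisco 2.6541, Carrow 9.7379, Dorne 3.9069, Eskel 6.2195, Farrow 4.1842, Galen 3.7914.
Lower quotas: Arden 12, Brisco 2, Carrow 9, Dorne 3, Eskel 6, Farrow 4, Galen 3 (sum 39, leaving 4 seats).
Remainders in descending order: Dorne 0.9069, Galen 0.7914, Carrow 0.7379, Brisco 0.6541, Arden 0.5060, Eskel 0.2195, Farrow 0.1842.
The surplus seats go to Dorne, Galen, Carrow, Brisco.

Arden: 12, Brisco: 3, Carrow: 10, Dorne: 4, Eskel: 6, Farrow: 4, Galen: 4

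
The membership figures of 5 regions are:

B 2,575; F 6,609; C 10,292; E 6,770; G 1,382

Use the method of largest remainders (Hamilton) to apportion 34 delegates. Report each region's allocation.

B 3; F 8; C 13; E 8; G 2

The standard divisor is 27628/34 ≈ 812.588.
Standard quotas: B 3.1689, F 8.1333, C 12.6657, E 8.3314, G 1.7007.
Lower quotas: B 3, F 8, C 12, E 8, G 1 (sum 32, leaving 2 seats).
Remainders in descending order: G 0.7007, C 0.6657, E 0.3314, B 0.1689, F 0.1333.
Largest remainders: G, C receive the extra seats.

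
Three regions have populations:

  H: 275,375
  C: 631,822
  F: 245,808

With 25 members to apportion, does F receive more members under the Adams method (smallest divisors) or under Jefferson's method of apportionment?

Adams: H 6, C 13, F 6.
Jefferson: H 6, C 14, F 5.
F gets 6 under Adams and 5 under Jefferson.

Adams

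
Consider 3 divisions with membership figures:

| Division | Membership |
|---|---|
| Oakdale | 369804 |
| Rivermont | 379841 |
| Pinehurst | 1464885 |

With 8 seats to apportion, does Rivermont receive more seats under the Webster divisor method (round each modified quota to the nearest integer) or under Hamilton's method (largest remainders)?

Hamilton

Webster: Oakdale 1, Rivermont 1, Pinehurst 6.
Hamilton: Oakdale 1, Rivermont 2, Pinehurst 5.
Rivermont gets 1 under Webster and 2 under Hamilton.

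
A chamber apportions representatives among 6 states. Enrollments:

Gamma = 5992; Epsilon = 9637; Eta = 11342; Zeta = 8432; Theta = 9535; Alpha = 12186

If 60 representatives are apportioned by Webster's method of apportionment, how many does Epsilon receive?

10

Standard divisor 57124/60 ≈ 952.067; standard quotas: Gamma 6.294, Epsilon 10.122, Eta 11.913, Zeta 8.857, Theta 10.015, Alpha 12.800.
Rounding to the nearest integer gives Gamma 6, Epsilon 10, Eta 12, Zeta 9, Theta 10, Alpha 13 — total 60, matching the house size, so no adjustment is needed.
Epsilon receives 10.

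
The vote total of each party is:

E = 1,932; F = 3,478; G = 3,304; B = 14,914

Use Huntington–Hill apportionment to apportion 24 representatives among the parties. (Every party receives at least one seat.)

With divisor 983: modified quotas E 1.965, F 3.538, G 3.361, B 15.172.
Geometric-mean thresholds: E √(1·2)=1.414, F √(3·4)=3.464, G √(3·4)=3.464, B √(15·16)=15.492.
Each quota rounded against its threshold gives E 2, F 4, G 3, B 15 (total 24).

E 2, F 4, G 3, B 15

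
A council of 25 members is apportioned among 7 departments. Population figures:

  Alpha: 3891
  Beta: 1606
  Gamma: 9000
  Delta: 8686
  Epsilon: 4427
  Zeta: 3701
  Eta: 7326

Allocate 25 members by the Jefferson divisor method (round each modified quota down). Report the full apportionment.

Standard divisor 38637/25 ≈ 1545.48; standard quotas: Alpha 2.518, Beta 1.039, Gamma 5.823, Delta 5.620, Epsilon 2.864, Zeta 2.395, Eta 4.740.
Rounding down gives 2, 1, 5, 5, 2, 2, 4 = 21 seats, so the divisor must be adjusted.
With modified divisor 1400: modified quotas Alpha 2.779, Beta 1.147, Gamma 6.429, Delta 6.204, Epsilon 3.162, Zeta 2.644, Eta 5.233.
Rounding down: Alpha 2, Beta 1, Gamma 6, Delta 6, Epsilon 3, Zeta 2, Eta 5 (total 25).

Alpha=2, Beta=1, Gamma=6, Delta=6, Epsilon=3, Zeta=2, Eta=5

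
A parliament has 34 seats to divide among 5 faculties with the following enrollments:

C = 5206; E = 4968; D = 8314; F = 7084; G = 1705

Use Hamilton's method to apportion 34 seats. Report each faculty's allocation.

C: 7, E: 6, D: 10, F: 9, G: 2

The standard divisor is 27277/34 ≈ 802.265.
Standard quotas: C 6.4891, E 6.1925, D 10.3632, F 8.8300, G 2.1252.
Lower quotas: C 6, E 6, D 10, F 8, G 2 (sum 32, leaving 2 seats).
Remainders in descending order: F 0.8300, C 0.4891, D 0.3632, E 0.1925, G 0.1252.
Largest remainders: F, C receive the extra seats.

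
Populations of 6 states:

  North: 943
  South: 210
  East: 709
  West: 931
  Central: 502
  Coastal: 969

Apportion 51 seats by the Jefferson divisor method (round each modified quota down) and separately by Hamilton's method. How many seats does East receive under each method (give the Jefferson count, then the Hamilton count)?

Jefferson: North 11, South 2, East 9, West 11, Central 6, Coastal 12.
Hamilton: North 11, South 3, East 8, West 11, Central 6, Coastal 12.
East gets 9 under Jefferson and 8 under Hamilton.

9 and 8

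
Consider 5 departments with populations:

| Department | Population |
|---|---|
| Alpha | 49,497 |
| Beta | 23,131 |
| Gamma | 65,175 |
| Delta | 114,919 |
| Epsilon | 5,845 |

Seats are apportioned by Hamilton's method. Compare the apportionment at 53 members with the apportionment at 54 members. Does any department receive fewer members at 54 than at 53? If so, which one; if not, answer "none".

At 53 seats: Alpha 10, Beta 5, Gamma 13, Delta 24, Epsilon 1.
At 54 seats: Alpha 10, Beta 5, Gamma 14, Delta 24, Epsilon 1.
No department's allocation decreased.

none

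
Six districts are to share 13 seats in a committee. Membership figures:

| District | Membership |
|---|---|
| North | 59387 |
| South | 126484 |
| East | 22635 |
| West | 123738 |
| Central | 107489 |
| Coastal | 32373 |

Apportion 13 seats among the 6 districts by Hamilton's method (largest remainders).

The standard divisor is 472106/13 ≈ 36315.846.
Standard quotas: North 1.6353, South 3.4829, East 0.6233, West 3.4073, Central 2.9598, Coastal 0.8914.
Lower quotas: North 1, South 3, East 0, West 3, Central 2, Coastal 0 (sum 9, leaving 4 seats).
Remainders in descending order: Central 0.9598, Coastal 0.8914, North 0.6353, East 0.6233, South 0.4829, West 0.4073.
Largest remainders: Central, Coastal, North, East receive the extra seats.

North 2, South 3, East 1, West 3, Central 3, Coastal 1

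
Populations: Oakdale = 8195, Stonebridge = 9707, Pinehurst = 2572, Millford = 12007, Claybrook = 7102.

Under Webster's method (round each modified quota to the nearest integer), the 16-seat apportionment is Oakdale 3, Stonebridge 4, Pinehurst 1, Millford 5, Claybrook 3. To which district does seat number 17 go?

Priority for the next seat is population ÷ (current seats + 0.5).
Priorities: Oakdale 2341.429, Stonebridge 2157.111, Pinehurst 1714.667, Millford 2183.091, Claybrook 2029.143.
Highest priority: Oakdale.

Oakdale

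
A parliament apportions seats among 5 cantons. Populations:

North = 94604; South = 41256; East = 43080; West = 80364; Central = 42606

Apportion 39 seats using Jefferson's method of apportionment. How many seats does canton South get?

Standard divisor 301910/39 ≈ 7741.282; standard quotas: North 12.221, South 5.329, East 5.565, West 10.381, Central 5.504.
Rounding down gives 12, 5, 5, 10, 5 = 37 seats, so the divisor must be adjusted.
With modified divisor 7230: modified quotas North 13.085, South 5.706, East 5.959, West 11.115, Central 5.893.
Rounding down: North 13, South 5, East 5, West 11, Central 5 (total 39).
South receives 5.

5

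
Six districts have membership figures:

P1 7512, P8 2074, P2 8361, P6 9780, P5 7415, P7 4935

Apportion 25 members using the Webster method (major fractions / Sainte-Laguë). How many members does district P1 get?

Standard divisor 40077/25 ≈ 1603.08; standard quotas: P1 4.686, P8 1.294, P2 5.216, P6 6.101, P5 4.625, P7 3.078.
Rounding to the nearest integer gives P1 5, P8 1, P2 5, P6 6, P5 5, P7 3 — total 25, matching the house size, so no adjustment is needed.
P1 receives 5.

5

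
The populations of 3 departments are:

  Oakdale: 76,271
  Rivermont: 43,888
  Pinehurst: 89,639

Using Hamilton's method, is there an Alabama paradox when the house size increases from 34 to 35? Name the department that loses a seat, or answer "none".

none

At 34 seats: Oakdale 12, Rivermont 7, Pinehurst 15.
At 35 seats: Oakdale 13, Rivermont 7, Pinehurst 15.
No department's allocation decreased.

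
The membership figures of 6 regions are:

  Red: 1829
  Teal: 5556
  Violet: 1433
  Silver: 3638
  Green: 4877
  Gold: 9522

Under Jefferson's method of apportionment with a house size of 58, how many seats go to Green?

10

Standard divisor 26855/58 ≈ 463.017; standard quotas: Red 3.950, Teal 12.000, Violet 3.095, Silver 7.857, Green 10.533, Gold 20.565.
Rounding down gives 3, 11, 3, 7, 10, 20 = 54 seats, so the divisor must be adjusted.
With modified divisor 450: modified quotas Red 4.064, Teal 12.347, Violet 3.184, Silver 8.084, Green 10.838, Gold 21.160.
Rounding down: Red 4, Teal 12, Violet 3, Silver 8, Green 10, Gold 21 (total 58).
Green receives 10.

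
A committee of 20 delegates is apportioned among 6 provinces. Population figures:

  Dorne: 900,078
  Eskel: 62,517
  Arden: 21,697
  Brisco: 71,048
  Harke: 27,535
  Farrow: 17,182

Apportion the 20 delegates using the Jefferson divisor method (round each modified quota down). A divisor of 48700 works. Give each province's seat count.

With modified divisor 48700: modified quotas Dorne 18.482, Eskel 1.284, Arden 0.446, Brisco 1.459, Harke 0.565, Farrow 0.353.
Rounding down: Dorne 18, Eskel 1, Arden 0, Brisco 1, Harke 0, Farrow 0 (total 20).

Dorne 18, Eskel 1, Arden 0, Brisco 1, Harke 0, Farrow 0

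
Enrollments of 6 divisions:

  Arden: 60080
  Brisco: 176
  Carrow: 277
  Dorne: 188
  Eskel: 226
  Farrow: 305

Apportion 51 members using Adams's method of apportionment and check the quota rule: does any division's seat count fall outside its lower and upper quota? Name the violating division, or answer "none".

Standard quotas: Arden 50.024, Brisco 0.147, Carrow 0.231, Dorne 0.157, Eskel 0.188, Farrow 0.254.
Adams allocation: Arden 46, Brisco 1, Carrow 1, Dorne 1, Eskel 1, Farrow 1.
Arden has quota 50.024 (lower 50, upper 51) but receives 46 — outside the quota interval.

Arden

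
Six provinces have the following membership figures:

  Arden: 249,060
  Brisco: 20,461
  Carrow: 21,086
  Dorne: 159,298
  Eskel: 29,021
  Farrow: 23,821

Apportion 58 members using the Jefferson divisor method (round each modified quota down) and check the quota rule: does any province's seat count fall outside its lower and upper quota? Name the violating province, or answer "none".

Arden

Standard quotas: Arden 28.733, Brisco 2.361, Carrow 2.433, Dorne 18.378, Eskel 3.348, Farrow 2.748.
Jefferson allocation: Arden 30, Brisco 2, Carrow 2, Dorne 19, Eskel 3, Farrow 2.
Arden has quota 28.733 (lower 28, upper 29) but receives 30 — outside the quota interval.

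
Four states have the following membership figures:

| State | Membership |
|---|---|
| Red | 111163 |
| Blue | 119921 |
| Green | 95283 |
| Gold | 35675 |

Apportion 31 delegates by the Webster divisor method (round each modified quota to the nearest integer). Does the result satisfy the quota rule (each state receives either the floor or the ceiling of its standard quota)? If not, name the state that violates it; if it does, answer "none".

Standard quotas: Red 9.518, Blue 10.268, Green 8.159, Gold 3.055.
Webster allocation: Red 10, Blue 10, Green 8, Gold 3.
Every allocation lies between the lower and upper quota.

none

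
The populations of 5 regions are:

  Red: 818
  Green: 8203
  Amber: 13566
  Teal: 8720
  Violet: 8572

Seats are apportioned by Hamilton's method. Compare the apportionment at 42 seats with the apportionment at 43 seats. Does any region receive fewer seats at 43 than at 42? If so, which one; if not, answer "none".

none

At 42 seats: Red 1, Green 9, Amber 14, Teal 9, Violet 9.
At 43 seats: Red 1, Green 9, Amber 15, Teal 9, Violet 9.
No region's allocation decreased.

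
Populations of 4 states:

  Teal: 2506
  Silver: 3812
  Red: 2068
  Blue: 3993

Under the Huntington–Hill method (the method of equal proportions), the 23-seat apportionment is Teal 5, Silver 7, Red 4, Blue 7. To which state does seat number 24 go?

Priority for the next seat is population ÷ (√(s·(s+1))).
Priorities: Teal 457.531, Silver 509.400, Red 462.419, Blue 533.587.
Highest priority: Blue.

Blue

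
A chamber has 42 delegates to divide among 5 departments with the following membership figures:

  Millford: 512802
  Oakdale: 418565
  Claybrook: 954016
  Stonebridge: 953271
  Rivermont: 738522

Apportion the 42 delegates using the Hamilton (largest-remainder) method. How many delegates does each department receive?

Millford 6, Oakdale 5, Claybrook 11, Stonebridge 11, Rivermont 9

Total 3577176; standard divisor 3577176/42 ≈ 85170.857.
Standard quotas: Millford 6.0209, Oakdale 4.9144, Claybrook 11.2012, Stonebridge 11.1925, Rivermont 8.6711.
Lower quotas: Millford 6, Oakdale 4, Claybrook 11, Stonebridge 11, Rivermont 8 (sum 40, leaving 2 seats).
Remainders in descending order: Oakdale 0.9144, Rivermont 0.6711, Claybrook 0.2012, Stonebridge 0.1925, Millford 0.0209.
The surplus seats go to Oakdale, Rivermont.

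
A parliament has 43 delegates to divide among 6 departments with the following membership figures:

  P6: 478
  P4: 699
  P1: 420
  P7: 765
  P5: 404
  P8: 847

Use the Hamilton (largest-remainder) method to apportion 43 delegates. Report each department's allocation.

P6 6; P4 8; P1 5; P7 9; P5 5; P8 10

Standard divisor: 3613 ÷ 43 ≈ 84.023.
Standard quotas: P6 5.689, P4 8.319, P1 4.999, P7 9.105, P5 4.808, P8 10.081.
Lower quotas: P6 5, P4 8, P1 4, P7 9, P5 4, P8 10 (sum 40, leaving 3 seats).
Remainders in descending order: P1 0.999, P5 0.808, P6 0.689, P4 0.319, P7 0.105, P8 0.081.
Largest remainders: P1, P5, P6 receive the extra seats.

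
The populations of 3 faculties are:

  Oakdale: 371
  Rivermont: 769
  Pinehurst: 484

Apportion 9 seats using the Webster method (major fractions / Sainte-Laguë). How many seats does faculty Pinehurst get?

3

Standard divisor 1624/9 ≈ 180.444; standard quotas: Oakdale 2.056, Rivermont 4.262, Pinehurst 2.682.
Rounding to the nearest integer gives Oakdale 2, Rivermont 4, Pinehurst 3 — total 9, matching the house size, so no adjustment is needed.
Pinehurst receives 3.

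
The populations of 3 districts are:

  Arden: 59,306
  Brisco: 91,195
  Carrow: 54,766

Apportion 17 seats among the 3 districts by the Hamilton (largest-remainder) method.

Arden: 5, Brisco: 8, Carrow: 4

Total 205267; standard divisor 205267/17 ≈ 12074.529.
Standard quotas: Arden 4.9117, Brisco 7.5527, Carrow 4.5357.
Lower quotas: Arden 4, Brisco 7, Carrow 4 (sum 15, leaving 2 seats).
Remainders in descending order: Arden 0.9117, Brisco 0.5527, Carrow 0.5357.
The surplus seats go to Arden, Brisco.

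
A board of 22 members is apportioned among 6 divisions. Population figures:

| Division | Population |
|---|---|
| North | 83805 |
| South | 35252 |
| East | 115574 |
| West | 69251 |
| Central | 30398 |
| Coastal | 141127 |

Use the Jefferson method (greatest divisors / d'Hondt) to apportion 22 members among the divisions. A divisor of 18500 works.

North=4, South=1, East=6, West=3, Central=1, Coastal=7

With modified divisor 18500: modified quotas North 4.530, South 1.906, East 6.247, West 3.743, Central 1.643, Coastal 7.628.
Rounding down: North 4, South 1, East 6, West 3, Central 1, Coastal 7 (total 22).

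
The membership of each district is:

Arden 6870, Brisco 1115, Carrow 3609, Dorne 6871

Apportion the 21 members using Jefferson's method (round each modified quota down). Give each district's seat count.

Standard divisor 18465/21 ≈ 879.286; standard quotas: Arden 7.813, Brisco 1.268, Carrow 4.104, Dorne 7.814.
Rounding down gives 7, 1, 4, 7 = 19 seats, so the divisor must be adjusted.
With modified divisor 800: modified quotas Arden 8.588, Brisco 1.394, Carrow 4.511, Dorne 8.589.
Rounding down: Arden 8, Brisco 1, Carrow 4, Dorne 8 (total 21).

Arden 8, Brisco 1, Carrow 4, Dorne 8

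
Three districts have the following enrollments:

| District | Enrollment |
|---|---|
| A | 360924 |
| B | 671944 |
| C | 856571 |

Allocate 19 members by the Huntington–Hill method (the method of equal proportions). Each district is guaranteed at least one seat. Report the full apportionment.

A 4; B 7; C 8

With divisor 102316: modified quotas A 3.528, B 6.567, C 8.372.
Geometric-mean thresholds: A √(3·4)=3.464, B √(6·7)=6.481, C √(8·9)=8.485.
Each quota rounded against its threshold gives A 4, B 7, C 8 (total 19).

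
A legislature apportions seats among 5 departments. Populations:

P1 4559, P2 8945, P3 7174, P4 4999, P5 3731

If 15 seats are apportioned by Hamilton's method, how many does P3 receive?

Total 29408; standard divisor 29408/15 ≈ 1960.533.
Standard quotas: P1 2.3254, P2 4.5625, P3 3.6592, P4 2.5498, P5 1.9031.
Lower quotas: P1 2, P2 4, P3 3, P4 2, P5 1 (sum 12, leaving 3 seats).
Remainders in descending order: P5 0.9031, P3 0.6592, P2 0.5625, P4 0.5498, P1 0.3254.
The surplus seats go to P5, P3, P2.
P3 receives 4.

4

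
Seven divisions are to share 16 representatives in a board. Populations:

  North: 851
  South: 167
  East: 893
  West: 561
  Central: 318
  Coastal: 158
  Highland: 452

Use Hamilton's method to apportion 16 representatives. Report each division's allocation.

North 4, South 1, East 4, West 3, Central 1, Coastal 1, Highland 2

Standard divisor: 3400 ÷ 16 ≈ 212.5.
Standard quotas: North 4.005, South 0.786, East 4.202, West 2.640, Central 1.496, Coastal 0.744, Highland 2.127.
Lower quotas: North 4, South 0, East 4, West 2, Central 1, Coastal 0, Highland 2 (sum 13, leaving 3 seats).
Remainders in descending order: South 0.786, Coastal 0.744, West 0.640, Central 0.496, East 0.202, Highland 0.127, North 0.005.
The surplus seats go to South, Coastal, West.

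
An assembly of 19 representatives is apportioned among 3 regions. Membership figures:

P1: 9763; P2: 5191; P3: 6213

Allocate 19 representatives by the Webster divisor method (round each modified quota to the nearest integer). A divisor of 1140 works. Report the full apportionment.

P1=9, P2=5, P3=5

With modified divisor 1140: modified quotas P1 8.564, P2 4.554, P3 5.450.
Rounding to the nearest integer: P1 9, P2 5, P3 5 (total 19).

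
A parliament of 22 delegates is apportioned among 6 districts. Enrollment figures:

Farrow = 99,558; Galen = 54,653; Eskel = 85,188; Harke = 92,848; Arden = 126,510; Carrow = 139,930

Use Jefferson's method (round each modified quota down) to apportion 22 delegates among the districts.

Standard divisor 598687/22 ≈ 27213.045; standard quotas: Farrow 3.658, Galen 2.008, Eskel 3.130, Harke 3.412, Arden 4.649, Carrow 5.142.
Rounding down gives 3, 2, 3, 3, 4, 5 = 20 seats, so the divisor must be adjusted.
With modified divisor 24100: modified quotas Farrow 4.131, Galen 2.268, Eskel 3.535, Harke 3.853, Arden 5.249, Carrow 5.806.
Rounding down: Farrow 4, Galen 2, Eskel 3, Harke 3, Arden 5, Carrow 5 (total 22).

Farrow: 4, Galen: 2, Eskel: 3, Harke: 3, Arden: 5, Carrow: 5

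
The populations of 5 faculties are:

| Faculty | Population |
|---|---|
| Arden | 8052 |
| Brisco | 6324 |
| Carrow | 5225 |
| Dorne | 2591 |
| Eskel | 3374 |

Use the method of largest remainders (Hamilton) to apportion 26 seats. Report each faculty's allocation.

Arden: 8; Brisco: 7; Carrow: 5; Dorne: 3; Eskel: 3

Standard divisor: 25566 ÷ 26 ≈ 983.308.
Standard quotas: Arden 8.1887, Brisco 6.4314, Carrow 5.3137, Dorne 2.6350, Eskel 3.4313.
Lower quotas: Arden 8, Brisco 6, Carrow 5, Dorne 2, Eskel 3 (sum 24, leaving 2 seats).
Remainders in descending order: Dorne 0.6350, Brisco 0.4314, Eskel 0.4313, Carrow 0.3137, Arden 0.1887.
The surplus seats go to Dorne, Brisco.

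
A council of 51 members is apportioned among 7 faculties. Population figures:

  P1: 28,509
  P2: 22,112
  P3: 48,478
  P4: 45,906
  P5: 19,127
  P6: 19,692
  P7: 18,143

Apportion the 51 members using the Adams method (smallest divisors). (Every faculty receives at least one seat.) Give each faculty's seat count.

P1: 7, P2: 6, P3: 12, P4: 11, P5: 5, P6: 5, P7: 5

Standard divisor 201967/51 ≈ 3960.137; standard quotas: P1 7.199, P2 5.584, P3 12.241, P4 11.592, P5 4.830, P6 4.973, P7 4.581.
Rounding up gives 8, 6, 13, 12, 5, 5, 5 = 54 seats, so the divisor must be adjusted.
With modified divisor 4300: modified quotas P1 6.630, P2 5.142, P3 11.274, P4 10.676, P5 4.448, P6 4.580, P7 4.219.
Rounding up: P1 7, P2 6, P3 12, P4 11, P5 5, P6 5, P7 5 (total 51).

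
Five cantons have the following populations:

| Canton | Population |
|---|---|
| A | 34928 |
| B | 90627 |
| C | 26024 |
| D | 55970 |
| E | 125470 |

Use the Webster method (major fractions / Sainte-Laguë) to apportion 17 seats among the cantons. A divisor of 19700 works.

With modified divisor 19700: modified quotas A 1.773, B 4.600, C 1.321, D 2.841, E 6.369.
Rounding to the nearest integer: A 2, B 5, C 1, D 3, E 6 (total 17).

A=2; B=5; C=1; D=3; E=6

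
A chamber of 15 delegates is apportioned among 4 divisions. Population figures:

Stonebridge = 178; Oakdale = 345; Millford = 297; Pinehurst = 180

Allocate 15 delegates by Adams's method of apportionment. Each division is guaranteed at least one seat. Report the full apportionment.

Standard divisor 1000/15 ≈ 66.667; standard quotas: Stonebridge 2.670, Oakdale 5.175, Millford 4.455, Pinehurst 2.700.
Rounding up gives 3, 6, 5, 3 = 17 seats, so the divisor must be adjusted.
With modified divisor 80: modified quotas Stonebridge 2.225, Oakdale 4.312, Millford 3.712, Pinehurst 2.250.
Rounding up: Stonebridge 3, Oakdale 5, Millford 4, Pinehurst 3 (total 15).

Stonebridge=3; Oakdale=5; Millford=4; Pinehurst=3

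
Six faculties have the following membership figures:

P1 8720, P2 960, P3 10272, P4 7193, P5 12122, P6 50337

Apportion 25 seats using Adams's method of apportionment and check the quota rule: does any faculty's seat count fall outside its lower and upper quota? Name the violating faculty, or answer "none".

P6

Standard quotas: P1 2.433, P2 0.268, P3 2.866, P4 2.007, P5 3.382, P6 14.044.
Adams allocation: P1 3, P2 1, P3 3, P4 2, P5 3, P6 13.
P6 has quota 14.044 (lower 14, upper 15) but receives 13 — outside the quota interval.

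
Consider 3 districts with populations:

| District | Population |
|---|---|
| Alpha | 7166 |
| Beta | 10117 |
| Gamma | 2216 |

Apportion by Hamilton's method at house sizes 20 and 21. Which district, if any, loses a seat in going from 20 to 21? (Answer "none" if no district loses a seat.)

At 20 seats: Alpha 7, Beta 11, Gamma 2.
At 21 seats: Alpha 8, Beta 11, Gamma 2.
No district's allocation decreased.

none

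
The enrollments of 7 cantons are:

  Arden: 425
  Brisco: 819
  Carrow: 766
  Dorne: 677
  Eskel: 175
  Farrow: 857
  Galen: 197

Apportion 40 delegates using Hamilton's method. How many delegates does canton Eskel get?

Total 3916; standard divisor 3916/40 ≈ 97.9.
Standard quotas: Arden 4.341, Brisco 8.366, Carrow 7.824, Dorne 6.915, Eskel 1.788, Farrow 8.754, Galen 2.012.
Lower quotas: Arden 4, Brisco 8, Carrow 7, Dorne 6, Eskel 1, Farrow 8, Galen 2 (sum 36, leaving 4 seats).
Remainders in descending order: Dorne 0.915, Carrow 0.824, Eskel 0.788, Farrow 0.754, Brisco 0.366, Arden 0.341, Galen 0.012.
Largest remainders: Dorne, Carrow, Eskel, Farrow receive the extra seats.
Eskel receives 2.

2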